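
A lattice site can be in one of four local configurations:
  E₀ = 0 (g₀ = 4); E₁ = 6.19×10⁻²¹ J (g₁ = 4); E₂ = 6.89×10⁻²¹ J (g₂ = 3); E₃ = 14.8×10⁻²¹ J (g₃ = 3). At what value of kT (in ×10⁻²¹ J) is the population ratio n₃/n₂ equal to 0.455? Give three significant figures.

n₃/n₂ = (g₃/g₂) exp[−(E₃−E₂)/kT] = 0.455.
⇒ (E₃−E₂)/kT = ln((3/3)/0.455) = ln(2.1978) = 0.78746.
kT = 7.91 ×10⁻²¹ J / 0.78746 = 10.0 ×10⁻²¹ J.

10.0 ×10⁻²¹ J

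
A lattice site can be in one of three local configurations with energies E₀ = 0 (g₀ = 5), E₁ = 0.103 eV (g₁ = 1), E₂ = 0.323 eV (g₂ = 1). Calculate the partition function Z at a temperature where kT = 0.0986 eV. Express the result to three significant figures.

Z = 5.39

Eᵢ/kT = 0, 1.0446, 3.2759.
Z = Σ gᵢe^(−Eᵢ/kT) = 5·e^(−0) + 1·e^(−1.0446) + 1·e^(−3.2759) = 5.0000 + 0.35183 + 0.037783 = 5.3896.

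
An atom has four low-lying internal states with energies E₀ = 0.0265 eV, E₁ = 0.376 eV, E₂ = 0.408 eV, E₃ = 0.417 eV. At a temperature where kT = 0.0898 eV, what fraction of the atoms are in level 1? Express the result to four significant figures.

Eᵢ/kT = 0.295100, 4.18708, 4.54343, 4.64365.
Z = Σ e^(−Eᵢ/kT) = e^(−0.295100) + e^(−4.18708) + e^(−4.54343) + e^(−4.64365) = 0.744457 + 0.0151906 + 0.0106369 + 0.00962251 = 0.779907.
P₁ = e^(−E₁/kT) / Z = 0.0151906/0.779907 = 0.01948.

0.01948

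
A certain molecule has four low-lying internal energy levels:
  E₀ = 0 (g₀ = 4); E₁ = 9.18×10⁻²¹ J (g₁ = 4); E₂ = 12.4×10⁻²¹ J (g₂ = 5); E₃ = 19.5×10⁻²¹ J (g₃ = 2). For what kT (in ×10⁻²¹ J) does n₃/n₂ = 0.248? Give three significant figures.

14.9 ×10⁻²¹ J

n₃/n₂ = (g₃/g₂) exp[−(E₃−E₂)/kT] = 0.248.
⇒ (E₃−E₂)/kT = ln((2/5)/0.248) = ln(1.6129) = 0.47803.
kT = 7.1 ×10⁻²¹ J / 0.47803 = 14.9 ×10⁻²¹ J.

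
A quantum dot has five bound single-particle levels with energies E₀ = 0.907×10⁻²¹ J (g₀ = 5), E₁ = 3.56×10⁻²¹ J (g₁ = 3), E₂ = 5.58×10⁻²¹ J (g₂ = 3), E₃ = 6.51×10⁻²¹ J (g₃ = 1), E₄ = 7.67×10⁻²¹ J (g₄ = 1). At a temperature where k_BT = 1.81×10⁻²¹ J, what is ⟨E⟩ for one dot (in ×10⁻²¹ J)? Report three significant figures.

1.46 ×10⁻²¹ J

Eᵢ/kT = 0.50110, 1.9669, 3.0829, 3.5967, 4.2376.
Z = Σ gᵢe^(−Eᵢ/kT) = 5·e^(−0.50110) + 3·e^(−1.9669) + 3·e^(−3.0829) + 1·e^(−3.5967) + 1·e^(−4.2376) = 3.0293 + 0.41967 + 0.13748 + 0.027414 + 0.014442 = 3.6283.
⟨E⟩ = Σ Eᵢ gᵢe^(−Eᵢ/kT) / Z = (0.907·3.0293 + 3.56·0.41967 + 5.58·0.13748 + 6.51·0.027414 + 7.67·0.014442) / 3.6283 = 1.46 ×10⁻²¹ J.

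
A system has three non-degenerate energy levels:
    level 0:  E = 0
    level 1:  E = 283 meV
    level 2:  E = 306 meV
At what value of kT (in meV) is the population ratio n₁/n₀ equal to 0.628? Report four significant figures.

608.3 meV

n₁/n₀ = exp[−(E₁−E₀)/kT] = 0.628.
⇒ (E₁−E₀)/kT = ln(1/0.628) = ln(1.59236) = 0.465217.
kT = 283 meV / 0.465217 = 608.3 meV.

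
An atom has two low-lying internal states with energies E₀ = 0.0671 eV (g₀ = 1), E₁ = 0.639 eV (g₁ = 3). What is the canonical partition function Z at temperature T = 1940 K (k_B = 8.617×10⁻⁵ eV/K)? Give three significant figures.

Z = 0.735

k_BT = 8.617×10⁻⁵ × 1940 K = 0.16717 eV.
Eᵢ/kT = 0.40139, 3.8225.
Z = Σ gᵢe^(−Eᵢ/kT) = 1·e^(−0.40139) + 3·e^(−3.8225) = 0.66939 + 0.065619 = 0.73501.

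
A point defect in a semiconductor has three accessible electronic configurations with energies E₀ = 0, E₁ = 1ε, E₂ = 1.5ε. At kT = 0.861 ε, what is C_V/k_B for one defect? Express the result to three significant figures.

Eᵢ/kT = 0, 1.1614, 1.7422.
Z = Σ e^(−Eᵢ/kT) = e^(−0) + e^(−1.1614) + e^(−1.7422) = 1.0000 + 0.31305 + 0.17513 = 1.4882.
⟨E⟩ = 0.38687 ε, ⟨E²⟩ = 0.47513 ε².
C_V/k_B = (⟨E²⟩ − ⟨E⟩²)/(kT)² = (0.47513 − 0.14967)/0.74132 = 0.439.

0.439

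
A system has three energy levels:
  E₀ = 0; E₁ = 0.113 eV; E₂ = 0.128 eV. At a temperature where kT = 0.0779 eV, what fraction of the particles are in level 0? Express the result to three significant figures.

0.700

Eᵢ/kT = 0, 1.4506, 1.6431.
Z = Σ e^(−Eᵢ/kT) = e^(−0) + e^(−1.4506) + e^(−1.6431) = 1.0000 + 0.23443 + 0.19338 = 1.4278.
P₀ = e^(−E₀/kT) / Z = 1.0000/1.4278 = 0.700.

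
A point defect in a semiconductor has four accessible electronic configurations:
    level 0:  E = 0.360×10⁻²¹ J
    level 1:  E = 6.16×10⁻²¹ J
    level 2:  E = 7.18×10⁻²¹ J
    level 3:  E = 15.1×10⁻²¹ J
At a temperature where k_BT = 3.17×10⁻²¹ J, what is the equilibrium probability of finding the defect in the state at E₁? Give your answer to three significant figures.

Eᵢ/kT = 0.11356, 1.9432, 2.2650, 4.7634.
Z = Σ e^(−Eᵢ/kT) = e^(−0.11356) + e^(−1.9432) + e^(−2.2650) + e^(−4.7634) = 0.89265 + 0.14324 + 0.10383 + 0.0085365 = 1.1483.
P₁ = e^(−E₁/kT) / Z = 0.14324/1.1483 = 0.125.

0.125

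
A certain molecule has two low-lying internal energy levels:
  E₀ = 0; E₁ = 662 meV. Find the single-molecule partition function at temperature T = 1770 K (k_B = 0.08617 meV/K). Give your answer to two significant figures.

k_BT = 0.08617 × 1770 K = 152.5 meV.
Eᵢ/kT = 0, 4.341.
Z = Σ e^(−Eᵢ/kT) = e^(−0) + e^(−4.341) = 1.000 + 0.01302 = 1.013.

Z = 1.0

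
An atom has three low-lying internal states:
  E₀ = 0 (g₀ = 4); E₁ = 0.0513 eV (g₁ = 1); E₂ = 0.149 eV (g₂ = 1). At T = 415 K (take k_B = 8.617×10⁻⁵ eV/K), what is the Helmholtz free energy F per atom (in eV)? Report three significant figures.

-0.0518 eV

k_BT = 8.617×10⁻⁵ × 415 K = 0.035761 eV.
Eᵢ/kT = 0, 1.4345, 4.1666.
Z = Σ gᵢe^(−Eᵢ/kT) = 4·e^(−0) + 1·e^(−1.4345) + 1·e^(−4.1666) = 4.0000 + 0.23823 + 0.015505 = 4.2537.
F = −kT ln Z = −0.035761 × ln(4.2537) = −0.035761 × 1.4478 = -0.0518 eV.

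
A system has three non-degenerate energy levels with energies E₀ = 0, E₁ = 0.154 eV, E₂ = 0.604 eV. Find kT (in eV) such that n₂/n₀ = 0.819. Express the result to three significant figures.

3.02 eV

n₂/n₀ = exp[−(E₂−E₀)/kT] = 0.819.
⇒ (E₂−E₀)/kT = ln(1/0.819) = ln(1.2210) = 0.19967.
kT = 0.604 eV / 0.19967 = 3.02 eV.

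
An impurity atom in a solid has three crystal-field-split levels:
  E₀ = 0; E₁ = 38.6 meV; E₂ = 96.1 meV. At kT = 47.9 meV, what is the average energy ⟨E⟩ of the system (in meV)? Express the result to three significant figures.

19.1 meV

Eᵢ/kT = 0, 0.80585, 2.0063.
Z = Σ e^(−Eᵢ/kT) = e^(−0) + e^(−0.80585) + e^(−2.0063) = 1.0000 + 0.44671 + 0.13449 = 1.5812.
⟨E⟩ = Σ Eᵢ e^(−Eᵢ/kT) / Z = (0·1.0000 + 38.6·0.44671 + 96.1·0.13449) / 1.5812 = 19.1 meV.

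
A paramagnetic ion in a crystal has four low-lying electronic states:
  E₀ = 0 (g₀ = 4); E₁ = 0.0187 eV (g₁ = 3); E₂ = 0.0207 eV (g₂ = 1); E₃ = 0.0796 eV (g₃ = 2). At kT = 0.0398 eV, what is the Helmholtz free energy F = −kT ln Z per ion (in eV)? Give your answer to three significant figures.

-0.0759 eV

Eᵢ/kT = 0, 0.46985, 0.52010, 2.0000.
Z = Σ gᵢe^(−Eᵢ/kT) = 4·e^(−0) + 3·e^(−0.46985) + 1·e^(−0.52010) + 2·e^(−2.0000) = 4.0000 + 1.8753 + 0.59446 + 0.27067 = 6.7404.
F = −kT ln Z = −0.0398 × ln(6.7404) = −0.0398 × 1.9081 = -0.0759 eV.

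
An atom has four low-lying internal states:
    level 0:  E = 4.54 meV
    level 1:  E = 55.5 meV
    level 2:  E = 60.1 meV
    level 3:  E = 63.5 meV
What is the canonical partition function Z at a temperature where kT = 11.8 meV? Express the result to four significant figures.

Z = 0.7004

Eᵢ/kT = 0.384746, 4.70339, 5.09322, 5.38136.
Z = Σ e^(−Eᵢ/kT) = e^(−0.384746) + e^(−4.70339) + e^(−5.09322) + e^(−5.38136) = 0.680623 + 0.00906450 + 0.00613822 + 0.00460156 = 0.700427.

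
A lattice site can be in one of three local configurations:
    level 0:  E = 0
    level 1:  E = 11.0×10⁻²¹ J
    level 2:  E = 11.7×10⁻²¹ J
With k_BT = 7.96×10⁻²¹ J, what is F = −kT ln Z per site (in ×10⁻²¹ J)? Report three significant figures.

Eᵢ/kT = 0, 1.3819, 1.4698.
Z = Σ e^(−Eᵢ/kT) = e^(−0) + e^(−1.3819) + e^(−1.4698) = 1.0000 + 0.25110 + 0.22997 = 1.4811.
F = −kT ln Z = −7.96 × ln(1.4811) = −7.96 × 0.39279 = -3.13 ×10⁻²¹ J.

-3.13 ×10⁻²¹ J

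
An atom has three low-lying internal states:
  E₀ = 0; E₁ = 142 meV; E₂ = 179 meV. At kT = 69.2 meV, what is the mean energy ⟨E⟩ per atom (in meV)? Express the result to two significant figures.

Eᵢ/kT = 0, 2.052, 2.587.
Z = Σ e^(−Eᵢ/kT) = e^(−0) + e^(−2.052) + e^(−2.587) = 1.000 + 0.1285 + 0.07525 = 1.204.
⟨E⟩ = Σ Eᵢ e^(−Eᵢ/kT) / Z = (0·1.000 + 142·0.1285 + 179·0.07525) / 1.204 = 26 meV.

26 meV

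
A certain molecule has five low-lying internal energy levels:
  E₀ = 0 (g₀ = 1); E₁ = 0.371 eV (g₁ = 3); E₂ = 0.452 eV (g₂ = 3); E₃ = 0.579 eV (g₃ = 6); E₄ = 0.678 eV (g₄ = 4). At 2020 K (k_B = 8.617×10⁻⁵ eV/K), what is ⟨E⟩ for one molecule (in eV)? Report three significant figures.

0.220 eV

k_BT = 8.617×10⁻⁵ × 2020 K = 0.17406 eV.
Eᵢ/kT = 0, 2.1314, 2.5968, 3.3264, 3.8952.
Z = Σ gᵢe^(−Eᵢ/kT) = 1·e^(−0) + 3·e^(−2.1314) + 3·e^(−2.5968) + 6·e^(−3.3264) + 4·e^(−3.8952) = 1.0000 + 0.35601 + 0.22353 + 0.21553 + 0.081357 = 1.8764.
⟨E⟩ = Σ Eᵢ gᵢe^(−Eᵢ/kT) / Z = (0·1.0000 + 0.371·0.35601 + 0.452·0.22353 + 0.579·0.21553 + 0.678·0.081357) / 1.8764 = 0.220 eV.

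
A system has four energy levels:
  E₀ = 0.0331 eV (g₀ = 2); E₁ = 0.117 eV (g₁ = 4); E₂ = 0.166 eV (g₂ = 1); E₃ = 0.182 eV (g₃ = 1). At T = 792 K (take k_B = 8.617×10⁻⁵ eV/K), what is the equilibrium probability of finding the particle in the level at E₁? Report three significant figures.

k_BT = 8.617×10⁻⁵ × 792 K = 0.068247 eV.
Eᵢ/kT = 0.48500, 1.7144, 2.4323, 2.6668.
Z = Σ gᵢe^(−Eᵢ/kT) = 2·e^(−0.48500) + 4·e^(−1.7144) + 1·e^(−2.4323) + 1·e^(−2.6668) = 1.2314 + 0.72029 + 0.087835 + 0.069474 = 2.1090.
P₁ = g₁ e^(−E₁/kT) / Z = 0.72029/2.1090 = 0.342.

0.342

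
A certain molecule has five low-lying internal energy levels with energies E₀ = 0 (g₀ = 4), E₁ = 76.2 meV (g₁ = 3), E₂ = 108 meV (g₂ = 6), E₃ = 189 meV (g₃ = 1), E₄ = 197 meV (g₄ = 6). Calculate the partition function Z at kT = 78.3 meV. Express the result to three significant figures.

Z = 7.22

Eᵢ/kT = 0, 0.97318, 1.3793, 2.4138, 2.5160.
Z = Σ gᵢe^(−Eᵢ/kT) = 4·e^(−0) + 3·e^(−0.97318) + 6·e^(−1.3793) + 1·e^(−2.4138) + 6·e^(−2.5160) = 4.0000 + 1.1336 + 1.5105 + 0.089475 + 0.48469 = 7.2183.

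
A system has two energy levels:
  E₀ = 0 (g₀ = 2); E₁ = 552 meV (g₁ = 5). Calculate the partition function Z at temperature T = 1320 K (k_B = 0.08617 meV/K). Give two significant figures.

Z = 2.0

k_BT = 0.08617 × 1320 K = 113.7 meV.
Eᵢ/kT = 0, 4.855.
Z = Σ gᵢe^(−Eᵢ/kT) = 2·e^(−0) + 5·e^(−4.855) = 2.000 + 0.03895 = 2.039.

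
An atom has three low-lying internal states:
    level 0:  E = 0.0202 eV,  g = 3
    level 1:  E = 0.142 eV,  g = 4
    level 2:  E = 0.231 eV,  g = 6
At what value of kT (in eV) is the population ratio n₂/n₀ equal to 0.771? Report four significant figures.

0.2211 eV

n₂/n₀ = (g₂/g₀) exp[−(E₂−E₀)/kT] = 0.771.
⇒ (E₂−E₀)/kT = ln((6/3)/0.771) = ln(2.59403) = 0.953213.
kT = 0.2108 eV / 0.953213 = 0.2211 eV.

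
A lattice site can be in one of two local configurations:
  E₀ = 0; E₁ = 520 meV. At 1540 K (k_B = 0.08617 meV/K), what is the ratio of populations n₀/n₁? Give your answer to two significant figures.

k_BT = 0.08617 × 1540 K = 132.7 meV.
n₀/n₁ = exp[−(E₀−E₁)/kT] = exp(−(-520 meV)/(132.7 meV)) = exp(3.919) = 50.

50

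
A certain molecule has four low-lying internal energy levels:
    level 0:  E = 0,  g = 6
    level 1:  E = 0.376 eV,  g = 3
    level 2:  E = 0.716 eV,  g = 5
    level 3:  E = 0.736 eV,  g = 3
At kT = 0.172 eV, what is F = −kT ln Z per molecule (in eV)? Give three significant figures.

Eᵢ/kT = 0, 2.1860, 4.1628, 4.2791.
Z = Σ gᵢe^(−Eᵢ/kT) = 6·e^(−0) + 3·e^(−2.1860) + 5·e^(−4.1628) + 3·e^(−4.2791) = 6.0000 + 0.33710 + 0.077820 + 0.041565 = 6.4565.
F = −kT ln Z = −0.172 × ln(6.4565) = −0.172 × 1.8651 = -0.321 eV.

-0.321 eV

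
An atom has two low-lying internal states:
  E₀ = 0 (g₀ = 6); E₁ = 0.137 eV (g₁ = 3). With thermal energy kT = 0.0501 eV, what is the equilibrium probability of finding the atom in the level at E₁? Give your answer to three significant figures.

0.0314

Eᵢ/kT = 0, 2.7345.
Z = Σ gᵢe^(−Eᵢ/kT) = 6·e^(−0) + 3·e^(−2.7345) = 6.0000 + 0.19478 = 6.1948.
P₁ = g₁ e^(−E₁/kT) / Z = 0.19478/6.1948 = 0.0314.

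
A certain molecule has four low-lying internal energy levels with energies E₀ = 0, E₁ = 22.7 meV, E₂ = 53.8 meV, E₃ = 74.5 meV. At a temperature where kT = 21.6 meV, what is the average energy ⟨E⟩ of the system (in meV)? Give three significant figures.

10.1 meV

Eᵢ/kT = 0, 1.0509, 2.4907, 3.4491.
Z = Σ e^(−Eᵢ/kT) = e^(−0) + e^(−1.0509) + e^(−2.4907) + e^(−3.4491) = 1.0000 + 0.34962 + 0.082852 + 0.031774 = 1.4642.
⟨E⟩ = Σ Eᵢ e^(−Eᵢ/kT) / Z = (0·1.0000 + 22.7·0.34962 + 53.8·0.082852 + 74.5·0.031774) / 1.4642 = 10.1 meV.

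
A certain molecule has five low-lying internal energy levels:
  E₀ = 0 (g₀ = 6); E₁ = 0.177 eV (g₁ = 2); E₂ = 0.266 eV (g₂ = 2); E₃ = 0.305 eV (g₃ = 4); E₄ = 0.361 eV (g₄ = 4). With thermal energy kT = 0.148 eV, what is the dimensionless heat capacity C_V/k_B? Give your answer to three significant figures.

0.622

Eᵢ/kT = 0, 1.1959, 1.7973, 2.0608, 2.4392.
Z = Σ gᵢe^(−Eᵢ/kT) = 6·e^(−0) + 2·e^(−1.1959) + 2·e^(−1.7973) + 4·e^(−2.0608) + 4·e^(−2.4392) = 6.0000 + 0.60486 + 0.33149 + 0.50941 + 0.34892 = 7.7947.
⟨E⟩ = 0.061140 eV, ⟨E²⟩ = 0.017353 eV².
C_V/k_B = (⟨E²⟩ − ⟨E⟩²)/(kT)² = (0.017353 − 0.0037381)/0.021904 = 0.622.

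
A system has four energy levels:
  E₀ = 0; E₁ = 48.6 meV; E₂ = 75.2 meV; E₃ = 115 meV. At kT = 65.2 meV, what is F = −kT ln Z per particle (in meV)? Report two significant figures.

Eᵢ/kT = 0, 0.7454, 1.153, 1.764.
Z = Σ e^(−Eᵢ/kT) = e^(−0) + e^(−0.7454) + e^(−1.153) + e^(−1.764) = 1.000 + 0.4745 + 0.3157 + 0.1714 = 1.962.
F = −kT ln Z = −65.2 × ln(1.962) = −65.2 × 0.6740 = -44 meV.

-44 meV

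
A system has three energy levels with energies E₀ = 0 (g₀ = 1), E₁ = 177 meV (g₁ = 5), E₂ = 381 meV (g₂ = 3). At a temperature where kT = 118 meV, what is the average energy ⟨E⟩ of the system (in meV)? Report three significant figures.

Eᵢ/kT = 0, 1.5000, 3.2288.
Z = Σ gᵢe^(−Eᵢ/kT) = 1·e^(−0) + 5·e^(−1.5000) + 3·e^(−3.2288) = 1.0000 + 1.1157 + 0.11881 = 2.2345.
⟨E⟩ = Σ Eᵢ gᵢe^(−Eᵢ/kT) / Z = (0·1.0000 + 177·1.1157 + 381·0.11881) / 2.2345 = 109 meV.

109 meV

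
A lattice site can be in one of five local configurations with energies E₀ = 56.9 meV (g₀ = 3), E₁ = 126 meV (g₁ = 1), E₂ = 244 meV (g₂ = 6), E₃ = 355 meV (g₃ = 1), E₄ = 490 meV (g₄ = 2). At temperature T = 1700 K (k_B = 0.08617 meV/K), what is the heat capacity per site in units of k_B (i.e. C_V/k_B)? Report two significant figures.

k_BT = 0.08617 × 1700 K = 146.5 meV.
Eᵢ/kT = 0.3884, 0.8601, 1.666, 2.423, 3.345.
Z = Σ gᵢe^(−Eᵢ/kT) = 3·e^(−0.3884) + 1·e^(−0.8601) + 6·e^(−1.666) + 1·e^(−2.423) + 2·e^(−3.345) = 2.034 + 0.4231 + 1.134 + 0.08866 + 0.07052 = 3.750.
⟨E⟩ = 136.5 meV, ⟨E²⟩ = 29050 meV².
C_V/k_B = (⟨E²⟩ − ⟨E⟩²)/(kT)² = (29050 − 18630)/21460 = 0.49.

0.49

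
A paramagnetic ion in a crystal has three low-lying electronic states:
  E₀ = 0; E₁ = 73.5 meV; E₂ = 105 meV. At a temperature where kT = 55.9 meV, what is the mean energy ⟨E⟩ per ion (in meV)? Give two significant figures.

25 meV

Eᵢ/kT = 0, 1.315, 1.878.
Z = Σ e^(−Eᵢ/kT) = e^(−0) + e^(−1.315) + e^(−1.878) = 1.000 + 0.2685 + 0.1529 = 1.421.
⟨E⟩ = Σ Eᵢ e^(−Eᵢ/kT) / Z = (0·1.000 + 73.5·0.2685 + 105·0.1529) / 1.421 = 25 meV.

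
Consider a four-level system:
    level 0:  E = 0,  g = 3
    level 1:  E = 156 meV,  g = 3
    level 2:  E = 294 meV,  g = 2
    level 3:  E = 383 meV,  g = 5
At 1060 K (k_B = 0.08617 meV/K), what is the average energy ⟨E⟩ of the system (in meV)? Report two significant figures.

k_BT = 0.08617 × 1060 K = 91.34 meV.
Eᵢ/kT = 0, 1.708, 3.219, 4.193.
Z = Σ gᵢe^(−Eᵢ/kT) = 3·e^(−0) + 3·e^(−1.708) + 2·e^(−3.219) + 5·e^(−4.193) = 3.000 + 0.5437 + 0.07999 + 0.07550 = 3.699.
⟨E⟩ = Σ Eᵢ gᵢe^(−Eᵢ/kT) / Z = (0·3.000 + 156·0.5437 + 294·0.07999 + 383·0.07550) / 3.699 = 37 meV.

37 meV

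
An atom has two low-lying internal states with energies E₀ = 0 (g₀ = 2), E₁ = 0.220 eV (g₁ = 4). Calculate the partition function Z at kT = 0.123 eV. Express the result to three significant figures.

Eᵢ/kT = 0, 1.7886.
Z = Σ gᵢe^(−Eᵢ/kT) = 2·e^(−0) + 4·e^(−1.7886) = 2.0000 + 0.66878 = 2.6688.

Z = 2.67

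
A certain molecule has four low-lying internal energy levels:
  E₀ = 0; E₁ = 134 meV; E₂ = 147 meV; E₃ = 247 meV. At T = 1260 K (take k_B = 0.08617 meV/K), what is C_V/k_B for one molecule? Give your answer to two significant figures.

0.55

k_BT = 0.08617 × 1260 K = 108.6 meV.
Eᵢ/kT = 0, 1.234, 1.354, 2.274.
Z = Σ e^(−Eᵢ/kT) = e^(−0) + e^(−1.234) + e^(−1.354) + e^(−2.274) = 1.000 + 0.2911 + 0.2582 + 0.1029 = 1.652.
⟨E⟩ = 61.97 meV, ⟨E²⟩ = 10340 meV².
C_V/k_B = (⟨E²⟩ − ⟨E⟩²)/(kT)² = (10340 − 3840)/11790 = 0.55.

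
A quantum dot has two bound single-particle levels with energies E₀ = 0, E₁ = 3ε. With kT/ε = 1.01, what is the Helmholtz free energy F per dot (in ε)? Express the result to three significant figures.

Eᵢ/kT = 0, 2.9703.
Z = Σ e^(−Eᵢ/kT) = e^(−0) + e^(−2.9703) = 1.0000 + 0.051288 = 1.0513.
F = −kT ln Z = −1.01 × ln(1.0513) = −1.01 × 0.050027 = -0.0505 ε.

-0.0505 ε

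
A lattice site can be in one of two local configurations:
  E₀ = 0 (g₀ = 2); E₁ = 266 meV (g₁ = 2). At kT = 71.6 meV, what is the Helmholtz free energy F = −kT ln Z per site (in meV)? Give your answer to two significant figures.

Eᵢ/kT = 0, 3.715.
Z = Σ gᵢe^(−Eᵢ/kT) = 2·e^(−0) + 2·e^(−3.715) = 2.000 + 0.04871 = 2.049.
F = −kT ln Z = −71.6 × ln(2.049) = −71.6 × 0.7174 = -51 meV.

-51 meV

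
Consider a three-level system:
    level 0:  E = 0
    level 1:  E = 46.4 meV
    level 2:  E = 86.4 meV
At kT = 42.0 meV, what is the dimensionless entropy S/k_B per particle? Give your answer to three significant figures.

Eᵢ/kT = 0, 1.1048, 2.0571.
Z = Σ e^(−Eᵢ/kT) = e^(−0) + e^(−1.1048) + e^(−2.0571) = 1.0000 + 0.33128 + 0.12782 = 1.4591.
⟨E⟩ = Σ EᵢPᵢ = 18.104 meV.
S/k_B = ln Z + ⟨E⟩/kT = ln(1.4591) + 18.104/42.0 = 0.37782 + 0.43105 = 0.809.

0.809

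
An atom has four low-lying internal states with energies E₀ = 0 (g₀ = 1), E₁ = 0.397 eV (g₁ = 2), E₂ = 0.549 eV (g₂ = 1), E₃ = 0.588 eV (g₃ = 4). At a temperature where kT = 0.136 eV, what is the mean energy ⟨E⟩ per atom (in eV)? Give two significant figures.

0.071 eV

Eᵢ/kT = 0, 2.919, 4.037, 4.324.
Z = Σ gᵢe^(−Eᵢ/kT) = 1·e^(−0) + 2·e^(−2.919) + 1·e^(−4.037) + 4·e^(−4.324) = 1.000 + 0.1080 + 0.01765 + 0.05299 = 1.179.
⟨E⟩ = Σ Eᵢ gᵢe^(−Eᵢ/kT) / Z = (0·1.000 + 0.397·0.1080 + 0.549·0.01765 + 0.588·0.05299) / 1.179 = 0.071 eV.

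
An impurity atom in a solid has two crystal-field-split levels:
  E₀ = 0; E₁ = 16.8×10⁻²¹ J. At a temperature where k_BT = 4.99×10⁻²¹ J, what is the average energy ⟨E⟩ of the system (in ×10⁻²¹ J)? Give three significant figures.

Eᵢ/kT = 0, 3.3667.
Z = Σ e^(−Eᵢ/kT) = e^(−0) + e^(−3.3667) = 1.0000 + 0.034503 = 1.0345.
⟨E⟩ = Σ Eᵢ e^(−Eᵢ/kT) / Z = (0·1.0000 + 16.8·0.034503) / 1.0345 = 0.560 ×10⁻²¹ J.

0.560 ×10⁻²¹ J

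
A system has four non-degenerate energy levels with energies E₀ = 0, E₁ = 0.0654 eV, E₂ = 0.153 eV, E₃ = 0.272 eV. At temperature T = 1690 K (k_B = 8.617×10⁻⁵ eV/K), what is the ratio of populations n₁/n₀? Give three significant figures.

0.638

k_BT = 8.617×10⁻⁵ × 1690 K = 0.14563 eV.
n₁/n₀ = exp[−(E₁−E₀)/kT] = exp(−(0.0654 eV)/(0.14563 eV)) = exp(-0.44908) = 0.638.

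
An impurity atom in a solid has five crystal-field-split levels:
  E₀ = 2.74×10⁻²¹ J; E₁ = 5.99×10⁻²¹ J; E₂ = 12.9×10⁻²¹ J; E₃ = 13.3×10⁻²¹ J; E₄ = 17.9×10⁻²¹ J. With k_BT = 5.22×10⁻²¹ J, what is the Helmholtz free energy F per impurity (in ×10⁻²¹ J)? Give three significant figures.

-0.517 ×10⁻²¹ J

Eᵢ/kT = 0.52490, 1.1475, 2.4713, 2.5479, 3.4291.
Z = Σ e^(−Eᵢ/kT) = e^(−0.52490) + e^(−1.1475) + e^(−2.4713) + e^(−2.5479) + e^(−3.4291) = 0.59161 + 0.31743 + 0.084475 + 0.078246 + 0.032416 = 1.1042.
F = −kT ln Z = −5.22 × ln(1.1042) = −5.22 × 0.099121 = -0.517 ×10⁻²¹ J.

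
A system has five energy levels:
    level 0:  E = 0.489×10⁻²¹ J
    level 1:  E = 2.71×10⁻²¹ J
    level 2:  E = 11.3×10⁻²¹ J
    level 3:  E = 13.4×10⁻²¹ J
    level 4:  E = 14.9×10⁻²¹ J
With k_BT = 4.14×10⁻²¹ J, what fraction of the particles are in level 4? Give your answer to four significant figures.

0.01776

Eᵢ/kT = 0.118116, 0.654589, 2.72947, 3.23671, 3.59903.
Z = Σ e^(−Eᵢ/kT) = e^(−0.118116) + e^(−0.654589) + e^(−2.72947) + e^(−3.23671) + e^(−3.59903) = 0.888593 + 0.519656 + 0.0652539 + 0.0392930 + 0.0273502 = 1.54015.
P₄ = e^(−E₄/kT) / Z = 0.0273502/1.54015 = 0.01776.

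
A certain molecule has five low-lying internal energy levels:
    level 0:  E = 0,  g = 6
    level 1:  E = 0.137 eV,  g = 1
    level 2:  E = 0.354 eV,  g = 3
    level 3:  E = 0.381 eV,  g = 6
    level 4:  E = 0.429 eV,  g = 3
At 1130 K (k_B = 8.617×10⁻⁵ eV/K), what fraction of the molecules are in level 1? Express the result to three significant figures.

0.0378

k_BT = 8.617×10⁻⁵ × 1130 K = 0.097372 eV.
Eᵢ/kT = 0, 1.4070, 3.6355, 3.9128, 4.4058.
Z = Σ gᵢe^(−Eᵢ/kT) = 6·e^(−0) + 1·e^(−1.4070) + 3·e^(−3.6355) + 6·e^(−3.9128) + 3·e^(−4.4058) = 6.0000 + 0.24488 + 0.079112 + 0.11991 + 0.036619 = 6.4805.
P₁ = g₁ e^(−E₁/kT) / Z = 0.24488/6.4805 = 0.0378.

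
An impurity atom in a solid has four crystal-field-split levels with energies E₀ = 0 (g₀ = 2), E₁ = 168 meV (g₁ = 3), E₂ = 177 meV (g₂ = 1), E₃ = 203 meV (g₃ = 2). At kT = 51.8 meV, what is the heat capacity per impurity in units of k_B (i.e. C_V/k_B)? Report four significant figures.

Eᵢ/kT = 0, 3.24324, 3.41699, 3.91892.
Z = Σ gᵢe^(−Eᵢ/kT) = 2·e^(−0) + 3·e^(−3.24324) + 1·e^(−3.41699) + 2·e^(−3.91892) = 2.00000 + 0.117112 + 0.0328110 + 0.0397251 = 2.18965.
⟨E⟩ = 15.3205 meV, ⟨E²⟩ = 2726.62 meV².
C_V/k_B = (⟨E²⟩ − ⟨E⟩²)/(kT)² = (2726.62 − 234.718)/2683.24 = 0.9287.

0.9287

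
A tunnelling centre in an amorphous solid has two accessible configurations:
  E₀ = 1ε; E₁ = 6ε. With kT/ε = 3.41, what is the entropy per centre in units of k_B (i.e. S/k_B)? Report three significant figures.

Eᵢ/kT = 0.29326, 1.7595.
Z = Σ e^(−Eᵢ/kT) = e^(−0.29326) + e^(−1.7595) = 0.74583 + 0.17213 = 0.91796.
⟨E⟩ = Σ EᵢPᵢ = 1.9376 ε.
S/k_B = ln Z + ⟨E⟩/kT = ln(0.91796) + 1.9376/3.41 = -0.085601 + 0.56821 = 0.483.

0.483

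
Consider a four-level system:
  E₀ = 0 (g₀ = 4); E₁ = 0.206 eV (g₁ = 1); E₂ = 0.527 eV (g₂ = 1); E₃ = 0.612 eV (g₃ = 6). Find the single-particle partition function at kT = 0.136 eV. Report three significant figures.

Eᵢ/kT = 0, 1.5147, 3.8750, 4.5000.
Z = Σ gᵢe^(−Eᵢ/kT) = 4·e^(−0) + 1·e^(−1.5147) + 1·e^(−3.8750) + 6·e^(−4.5000) = 4.0000 + 0.21987 + 0.020754 + 0.066654 = 4.3073.

Z = 4.31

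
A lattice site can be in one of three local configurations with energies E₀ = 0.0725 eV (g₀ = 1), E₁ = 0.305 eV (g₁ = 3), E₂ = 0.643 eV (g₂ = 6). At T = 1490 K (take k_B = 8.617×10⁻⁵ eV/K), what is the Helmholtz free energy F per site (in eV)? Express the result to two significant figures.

k_BT = 8.617×10⁻⁵ × 1490 K = 0.1284 eV.
Eᵢ/kT = 0.5646, 2.375, 5.008.
Z = Σ gᵢe^(−Eᵢ/kT) = 1·e^(−0.5646) + 3·e^(−2.375) + 6·e^(−5.008) = 0.5686 + 0.2790 + 0.04011 = 0.8877.
F = −kT ln Z = −0.1284 × ln(0.8877) = −0.1284 × -0.1191 = 0.015 eV.

0.015 eV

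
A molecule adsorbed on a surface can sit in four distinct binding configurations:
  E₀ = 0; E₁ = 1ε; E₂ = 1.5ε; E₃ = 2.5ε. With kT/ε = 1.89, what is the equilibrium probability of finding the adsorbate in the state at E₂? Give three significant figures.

Eᵢ/kT = 0, 0.52910, 0.79365, 1.3228.
Z = Σ e^(−Eᵢ/kT) = e^(−0) + e^(−0.52910) + e^(−0.79365) + e^(−1.3228) = 1.0000 + 0.58913 + 0.45219 + 0.26639 = 2.3077.
P₂ = e^(−E₂/kT) / Z = 0.45219/2.3077 = 0.196.

0.196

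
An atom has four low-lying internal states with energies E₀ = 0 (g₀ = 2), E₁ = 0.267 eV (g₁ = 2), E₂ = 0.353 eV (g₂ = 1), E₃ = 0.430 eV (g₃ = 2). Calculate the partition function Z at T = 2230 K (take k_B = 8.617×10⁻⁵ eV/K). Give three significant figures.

k_BT = 8.617×10⁻⁵ × 2230 K = 0.19216 eV.
Eᵢ/kT = 0, 1.3895, 1.8370, 2.2377.
Z = Σ gᵢe^(−Eᵢ/kT) = 2·e^(−0) + 2·e^(−1.3895) + 1·e^(−1.8370) + 2·e^(−2.2377) = 2.0000 + 0.49840 + 0.15929 + 0.21341 = 2.8711.

Z = 2.87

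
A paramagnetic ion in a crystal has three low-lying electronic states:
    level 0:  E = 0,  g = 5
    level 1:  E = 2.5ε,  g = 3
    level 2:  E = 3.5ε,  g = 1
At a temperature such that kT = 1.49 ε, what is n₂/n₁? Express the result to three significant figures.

n₂/n₁ = (g₂/g₁) exp[−(E₂−E₁)/kT] = (1/3) × exp(−(1.0ε)/(1.49ε)) = (1/3) × exp(-0.67114) = 0.170.

0.170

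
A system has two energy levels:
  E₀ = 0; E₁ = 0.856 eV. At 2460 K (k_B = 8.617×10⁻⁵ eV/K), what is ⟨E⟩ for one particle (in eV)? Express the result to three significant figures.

k_BT = 8.617×10⁻⁵ × 2460 K = 0.21198 eV.
Eᵢ/kT = 0, 4.0381.
Z = Σ e^(−Eᵢ/kT) = e^(−0) + e^(−4.0381) = 1.0000 + 0.017631 = 1.0176.
⟨E⟩ = Σ Eᵢ e^(−Eᵢ/kT) / Z = (0·1.0000 + 0.856·0.017631) / 1.0176 = 0.0148 eV.

0.0148 eV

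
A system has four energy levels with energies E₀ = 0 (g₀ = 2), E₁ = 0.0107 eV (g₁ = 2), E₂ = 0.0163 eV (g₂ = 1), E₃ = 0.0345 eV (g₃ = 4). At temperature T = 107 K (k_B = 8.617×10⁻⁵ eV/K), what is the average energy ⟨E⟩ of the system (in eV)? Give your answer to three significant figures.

0.00441 eV

k_BT = 8.617×10⁻⁵ × 107 K = 0.0092202 eV.
Eᵢ/kT = 0, 1.1605, 1.7679, 3.7418.
Z = Σ gᵢe^(−Eᵢ/kT) = 2·e^(−0) + 2·e^(−1.1605) + 1·e^(−1.7679) + 4·e^(−3.7418) = 2.0000 + 0.62666 + 0.17069 + 0.094846 = 2.8922.
⟨E⟩ = Σ Eᵢ gᵢe^(−Eᵢ/kT) / Z = (0·2.0000 + 0.0107·0.62666 + 0.0163·0.17069 + 0.0345·0.094846) / 2.8922 = 0.00441 eV.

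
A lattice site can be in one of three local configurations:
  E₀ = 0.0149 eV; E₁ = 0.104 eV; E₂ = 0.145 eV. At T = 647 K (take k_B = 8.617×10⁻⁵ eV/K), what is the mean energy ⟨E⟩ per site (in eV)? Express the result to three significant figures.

0.0385 eV

k_BT = 8.617×10⁻⁵ × 647 K = 0.055752 eV.
Eᵢ/kT = 0.26725, 1.8654, 2.6008.
Z = Σ e^(−Eᵢ/kT) = e^(−0.26725) + e^(−1.8654) + e^(−2.6008) = 0.76548 + 0.15483 + 0.074214 = 0.99452.
⟨E⟩ = Σ Eᵢ e^(−Eᵢ/kT) / Z = (0.0149·0.76548 + 0.104·0.15483 + 0.145·0.074214) / 0.99452 = 0.0385 eV.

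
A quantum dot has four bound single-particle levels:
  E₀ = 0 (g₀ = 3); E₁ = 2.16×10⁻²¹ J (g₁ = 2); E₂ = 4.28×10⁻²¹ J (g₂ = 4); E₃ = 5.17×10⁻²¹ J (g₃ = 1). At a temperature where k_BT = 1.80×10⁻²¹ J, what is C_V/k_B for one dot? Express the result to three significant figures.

0.659

Eᵢ/kT = 0, 1.2000, 2.3778, 2.8722.
Z = Σ gᵢe^(−Eᵢ/kT) = 3·e^(−0) + 2·e^(−1.2000) + 4·e^(−2.3778) + 1·e^(−2.8722) = 3.0000 + 0.60239 + 0.37102 + 0.056574 = 4.0300.
⟨E⟩ = 0.78948, ⟨E²⟩ = 2.7591.
C_V/k_B = (⟨E²⟩ − ⟨E⟩²)/(kT)² = (2.7591 − 0.62328)/3.2400 = 0.659.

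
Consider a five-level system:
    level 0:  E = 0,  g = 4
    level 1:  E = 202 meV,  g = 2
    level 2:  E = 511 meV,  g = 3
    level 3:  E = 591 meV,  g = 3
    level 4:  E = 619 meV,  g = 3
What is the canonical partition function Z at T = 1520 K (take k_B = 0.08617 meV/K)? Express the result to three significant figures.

Z = 4.55

k_BT = 0.08617 × 1520 K = 130.98 meV.
Eᵢ/kT = 0, 1.5422, 3.9014, 4.5121, 4.7259.
Z = Σ gᵢe^(−Eᵢ/kT) = 4·e^(−0) + 2·e^(−1.5422) + 3·e^(−3.9014) + 3·e^(−4.5121) + 3·e^(−4.7259) = 4.0000 + 0.42782 + 0.060641 + 0.032926 + 0.026588 = 4.5480.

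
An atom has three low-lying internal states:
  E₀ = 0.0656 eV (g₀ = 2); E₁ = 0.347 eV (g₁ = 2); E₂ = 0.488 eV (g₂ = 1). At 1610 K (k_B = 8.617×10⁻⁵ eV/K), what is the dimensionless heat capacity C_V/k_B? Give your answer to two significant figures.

0.57

k_BT = 8.617×10⁻⁵ × 1610 K = 0.1387 eV.
Eᵢ/kT = 0.4730, 2.502, 3.518.
Z = Σ gᵢe^(−Eᵢ/kT) = 2·e^(−0.4730) + 2·e^(−2.502) + 1·e^(−3.518) = 1.246 + 0.1638 + 0.02966 = 1.439.
⟨E⟩ = 0.1064 eV, ⟨E²⟩ = 0.02234 eV².
C_V/k_B = (⟨E²⟩ − ⟨E⟩²)/(kT)² = (0.02234 − 0.01132)/0.01924 = 0.57.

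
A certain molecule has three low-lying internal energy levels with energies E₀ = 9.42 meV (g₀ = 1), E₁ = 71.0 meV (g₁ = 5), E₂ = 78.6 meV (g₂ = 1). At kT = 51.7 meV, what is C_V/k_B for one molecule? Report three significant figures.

0.340

Eᵢ/kT = 0.18221, 1.3733, 1.5203.
Z = Σ gᵢe^(−Eᵢ/kT) = 1·e^(−0.18221) + 5·e^(−1.3733) + 1·e^(−1.5203) = 0.83343 + 1.2663 + 0.21865 = 2.3184.
⟨E⟩ = 49.579 meV, ⟨E²⟩ = 3367.9 meV².
C_V/k_B = (⟨E²⟩ − ⟨E⟩²)/(kT)² = (3367.9 − 2458.1)/2672.9 = 0.340.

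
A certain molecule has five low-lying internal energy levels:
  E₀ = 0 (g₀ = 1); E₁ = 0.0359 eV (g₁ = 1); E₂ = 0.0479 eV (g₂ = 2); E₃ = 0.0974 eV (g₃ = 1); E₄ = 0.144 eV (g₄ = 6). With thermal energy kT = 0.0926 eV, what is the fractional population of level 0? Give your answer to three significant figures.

Eᵢ/kT = 0, 0.38769, 0.51728, 1.0518, 1.5551.
Z = Σ gᵢe^(−Eᵢ/kT) = 1·e^(−0) + 1·e^(−0.38769) + 2·e^(−0.51728) + 1·e^(−1.0518) + 6·e^(−1.5551) = 1.0000 + 0.67862 + 1.1923 + 0.34931 + 1.2670 = 4.4872.
P₀ = g₀ e^(−E₀/kT) / Z = 1.0000/4.4872 = 0.223.

0.223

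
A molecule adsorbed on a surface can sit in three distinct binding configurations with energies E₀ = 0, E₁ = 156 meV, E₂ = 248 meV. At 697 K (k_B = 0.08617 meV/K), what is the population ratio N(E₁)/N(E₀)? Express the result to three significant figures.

0.0745

k_BT = 0.08617 × 697 K = 60.060 meV.
n₁/n₀ = exp[−(E₁−E₀)/kT] = exp(−(156 meV)/(60.060 meV)) = exp(-2.5974) = 0.0745.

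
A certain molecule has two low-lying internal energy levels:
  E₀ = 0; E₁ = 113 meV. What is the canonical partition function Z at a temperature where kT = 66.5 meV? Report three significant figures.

Z = 1.18

Eᵢ/kT = 0, 1.6992.
Z = Σ e^(−Eᵢ/kT) = e^(−0) + e^(−1.6992) = 1.0000 + 0.18283 = 1.1828.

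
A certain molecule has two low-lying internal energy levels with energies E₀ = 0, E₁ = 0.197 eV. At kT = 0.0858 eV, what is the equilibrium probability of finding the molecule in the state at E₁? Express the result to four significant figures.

0.09145

Eᵢ/kT = 0, 2.29604.
Z = Σ e^(−Eᵢ/kT) = e^(−0) + e^(−2.29604) = 1.00000 + 0.100657 = 1.10066.
P₁ = e^(−E₁/kT) / Z = 0.100657/1.10066 = 0.09145.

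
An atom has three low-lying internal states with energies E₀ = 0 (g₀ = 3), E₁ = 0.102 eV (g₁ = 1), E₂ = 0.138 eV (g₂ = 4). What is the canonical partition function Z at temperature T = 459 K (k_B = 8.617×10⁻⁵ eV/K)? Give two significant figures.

Z = 3.2

k_BT = 8.617×10⁻⁵ × 459 K = 0.03955 eV.
Eᵢ/kT = 0, 2.579, 3.489.
Z = Σ gᵢe^(−Eᵢ/kT) = 3·e^(−0) + 1·e^(−2.579) + 4·e^(−3.489) = 3.000 + 0.07585 + 0.1221 = 3.198.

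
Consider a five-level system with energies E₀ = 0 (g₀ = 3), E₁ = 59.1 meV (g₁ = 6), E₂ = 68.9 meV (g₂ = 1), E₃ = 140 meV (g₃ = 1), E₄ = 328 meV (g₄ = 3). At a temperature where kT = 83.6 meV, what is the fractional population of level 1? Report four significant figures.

Eᵢ/kT = 0, 0.706938, 0.824163, 1.67464, 3.92344.
Z = Σ gᵢe^(−Eᵢ/kT) = 3·e^(−0) + 6·e^(−0.706938) + 1·e^(−0.824163) + 1·e^(−1.67464) + 3·e^(−3.92344) = 3.00000 + 2.95891 + 0.438602 + 0.187376 + 0.0593189 = 6.64421.
P₁ = g₁ e^(−E₁/kT) / Z = 2.95891/6.64421 = 0.4453.

0.4453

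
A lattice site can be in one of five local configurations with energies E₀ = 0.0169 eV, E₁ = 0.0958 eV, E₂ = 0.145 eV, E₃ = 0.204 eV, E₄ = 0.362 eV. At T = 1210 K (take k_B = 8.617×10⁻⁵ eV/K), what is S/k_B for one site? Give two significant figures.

1.3

k_BT = 8.617×10⁻⁵ × 1210 K = 0.1043 eV.
Eᵢ/kT = 0.1620, 0.9185, 1.390, 1.956, 3.471.
Z = Σ e^(−Eᵢ/kT) = e^(−0.1620) + e^(−0.9185) + e^(−1.390) + e^(−1.956) + e^(−3.471) = 0.8504 + 0.3991 + 0.2491 + 0.1414 + 0.03109 = 1.671.
⟨E⟩ = Σ EᵢPᵢ = 0.07709 eV.
S/k_B = ln Z + ⟨E⟩/kT = ln(1.671) + 0.07709/0.1043 = 0.5134 + 0.7391 = 1.3.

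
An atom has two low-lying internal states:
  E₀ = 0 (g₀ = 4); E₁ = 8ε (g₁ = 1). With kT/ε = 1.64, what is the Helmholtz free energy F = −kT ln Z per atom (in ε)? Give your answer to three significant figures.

-2.28 ε

Eᵢ/kT = 0, 4.8780.
Z = Σ gᵢe^(−Eᵢ/kT) = 4·e^(−0) + 1·e^(−4.8780) = 4.0000 + 0.0076122 = 4.0076.
F = −kT ln Z = −1.64 × ln(4.0076) = −1.64 × 1.3882 = -2.28 ε.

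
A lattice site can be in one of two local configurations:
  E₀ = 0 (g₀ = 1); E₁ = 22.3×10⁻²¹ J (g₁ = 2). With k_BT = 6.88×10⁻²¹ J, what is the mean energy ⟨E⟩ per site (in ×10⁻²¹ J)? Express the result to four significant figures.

1.618 ×10⁻²¹ J

Eᵢ/kT = 0, 3.24128.
Z = Σ gᵢe^(−Eᵢ/kT) = 1·e^(−0) + 2·e^(−3.24128) = 1.00000 + 0.0782276 = 1.07823.
⟨E⟩ = Σ Eᵢ gᵢe^(−Eᵢ/kT) / Z = (0·1.00000 + 22.3·0.0782276) / 1.07823 = 1.618 ×10⁻²¹ J.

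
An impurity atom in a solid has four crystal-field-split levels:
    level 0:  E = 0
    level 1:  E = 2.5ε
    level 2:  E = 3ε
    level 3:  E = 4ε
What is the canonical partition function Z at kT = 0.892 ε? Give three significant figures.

Z = 1.11

Eᵢ/kT = 0, 2.8027, 3.3632, 4.4843.
Z = Σ e^(−Eᵢ/kT) = e^(−0) + e^(−2.8027) + e^(−3.3632) + e^(−4.4843) = 1.0000 + 0.060646 + 0.034624 + 0.011285 = 1.1066.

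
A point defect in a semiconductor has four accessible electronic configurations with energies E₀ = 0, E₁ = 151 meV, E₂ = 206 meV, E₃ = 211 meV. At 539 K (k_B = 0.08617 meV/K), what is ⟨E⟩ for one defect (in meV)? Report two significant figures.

9.9 meV

k_BT = 0.08617 × 539 K = 46.45 meV.
Eᵢ/kT = 0, 3.251, 4.435, 4.543.
Z = Σ e^(−Eᵢ/kT) = e^(−0) + e^(−3.251) + e^(−4.435) + e^(−4.543) = 1.000 + 0.03874 + 0.01186 + 0.01064 = 1.061.
⟨E⟩ = Σ Eᵢ e^(−Eᵢ/kT) / Z = (0·1.000 + 151·0.03874 + 206·0.01186 + 211·0.01064) / 1.061 = 9.9 meV.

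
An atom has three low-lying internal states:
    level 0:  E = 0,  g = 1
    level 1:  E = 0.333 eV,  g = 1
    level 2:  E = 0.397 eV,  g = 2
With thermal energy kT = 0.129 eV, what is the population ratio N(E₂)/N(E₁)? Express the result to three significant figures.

1.22

n₂/n₁ = (g₂/g₁) exp[−(E₂−E₁)/kT] = (2/1) × exp(−(0.064 eV)/(0.129 eV)) = (2/1) × exp(-0.49612) = 1.22.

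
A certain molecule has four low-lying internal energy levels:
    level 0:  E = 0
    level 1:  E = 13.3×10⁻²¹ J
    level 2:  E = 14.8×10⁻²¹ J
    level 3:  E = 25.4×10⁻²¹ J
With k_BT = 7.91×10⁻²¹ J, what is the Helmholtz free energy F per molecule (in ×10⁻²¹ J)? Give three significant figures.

-2.55 ×10⁻²¹ J

Eᵢ/kT = 0, 1.6814, 1.8710, 3.2111.
Z = Σ e^(−Eᵢ/kT) = e^(−0) + e^(−1.6814) + e^(−1.8710) + e^(−3.2111) = 1.0000 + 0.18611 + 0.15397 + 0.040312 = 1.3804.
F = −kT ln Z = −7.91 × ln(1.3804) = −7.91 × 0.32237 = -2.55 ×10⁻²¹ J.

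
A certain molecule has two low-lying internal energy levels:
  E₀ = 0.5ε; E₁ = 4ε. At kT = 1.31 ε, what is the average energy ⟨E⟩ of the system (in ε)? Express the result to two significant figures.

0.73 ε

Eᵢ/kT = 0.3817, 3.053.
Z = Σ e^(−Eᵢ/kT) = e^(−0.3817) + e^(−3.053) = 0.6827 + 0.04722 = 0.7299.
⟨E⟩ = Σ Eᵢ e^(−Eᵢ/kT) / Z = (0.5·0.6827 + 4·0.04722) / 0.7299 = 0.73 ε.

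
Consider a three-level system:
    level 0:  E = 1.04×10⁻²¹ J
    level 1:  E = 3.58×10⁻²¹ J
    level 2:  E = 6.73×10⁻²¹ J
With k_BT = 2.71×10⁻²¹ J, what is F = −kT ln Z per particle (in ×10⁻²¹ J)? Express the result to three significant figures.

-0.0843 ×10⁻²¹ J

Eᵢ/kT = 0.38376, 1.3210, 2.4834.
Z = Σ e^(−Eᵢ/kT) = e^(−0.38376) + e^(−1.3210) + e^(−2.4834) = 0.68129 + 0.26687 + 0.083459 = 1.0316.
F = −kT ln Z = −2.71 × ln(1.0316) = −2.71 × 0.031111 = -0.0843 ×10⁻²¹ J.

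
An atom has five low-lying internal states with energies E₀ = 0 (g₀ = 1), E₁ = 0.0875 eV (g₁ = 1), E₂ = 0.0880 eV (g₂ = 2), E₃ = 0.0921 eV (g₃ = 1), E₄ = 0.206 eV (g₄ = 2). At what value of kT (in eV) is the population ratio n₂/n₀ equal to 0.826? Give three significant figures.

n₂/n₀ = (g₂/g₀) exp[−(E₂−E₀)/kT] = 0.826.
⇒ (E₂−E₀)/kT = ln((2/1)/0.826) = ln(2.4213) = 0.88430.
kT = 0.0880 eV / 0.88430 = 0.0995 eV.

0.0995 eV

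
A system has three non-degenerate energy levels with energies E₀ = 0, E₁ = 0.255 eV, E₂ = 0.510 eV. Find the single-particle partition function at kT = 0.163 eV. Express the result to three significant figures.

Z = 1.25

Eᵢ/kT = 0, 1.5644, 3.1288.
Z = Σ e^(−Eᵢ/kT) = e^(−0) + e^(−1.5644) + e^(−3.1288) = 1.0000 + 0.20921 + 0.043770 = 1.2530.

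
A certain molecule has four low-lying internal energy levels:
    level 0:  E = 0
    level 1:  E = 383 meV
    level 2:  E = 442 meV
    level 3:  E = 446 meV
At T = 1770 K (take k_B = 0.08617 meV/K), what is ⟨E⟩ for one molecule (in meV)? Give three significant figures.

66.7 meV

k_BT = 0.08617 × 1770 K = 152.52 meV.
Eᵢ/kT = 0, 2.5111, 2.8980, 2.9242.
Z = Σ e^(−Eᵢ/kT) = e^(−0) + e^(−2.5111) + e^(−2.8980) + e^(−2.9242) = 1.0000 + 0.081179 + 0.055133 + 0.053708 = 1.1900.
⟨E⟩ = Σ Eᵢ e^(−Eᵢ/kT) / Z = (0·1.0000 + 383·0.081179 + 442·0.055133 + 446·0.053708) / 1.1900 = 66.7 meV.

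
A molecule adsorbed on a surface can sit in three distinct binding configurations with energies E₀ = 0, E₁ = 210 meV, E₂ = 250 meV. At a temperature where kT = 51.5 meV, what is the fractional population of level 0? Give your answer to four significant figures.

Eᵢ/kT = 0, 4.07767, 4.85437.
Z = Σ e^(−Eᵢ/kT) = e^(−0) + e^(−4.07767) + e^(−4.85437) = 1.00000 + 0.0169469 + 0.00779424 = 1.02474.
P₀ = e^(−E₀/kT) / Z = 1.00000/1.02474 = 0.9759.

0.9759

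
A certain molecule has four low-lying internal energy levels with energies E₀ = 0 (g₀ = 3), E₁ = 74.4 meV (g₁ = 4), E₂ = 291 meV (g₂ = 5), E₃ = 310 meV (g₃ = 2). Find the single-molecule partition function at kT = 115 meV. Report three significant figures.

Z = 5.63

Eᵢ/kT = 0, 0.64696, 2.5304, 2.6957.
Z = Σ gᵢe^(−Eᵢ/kT) = 3·e^(−0) + 4·e^(−0.64696) + 5·e^(−2.5304) + 2·e^(−2.6957) = 3.0000 + 2.0945 + 0.39814 + 0.13499 = 5.6276.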